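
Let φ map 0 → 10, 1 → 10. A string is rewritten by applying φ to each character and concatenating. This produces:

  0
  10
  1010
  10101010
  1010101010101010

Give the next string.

10101010101010101010101010101010

Replace each of the 16 characters of 1010101010101010 in place — 10 10 10 10 10 10 10 10 10 10 10 10 10 10 10 10 — and concatenate.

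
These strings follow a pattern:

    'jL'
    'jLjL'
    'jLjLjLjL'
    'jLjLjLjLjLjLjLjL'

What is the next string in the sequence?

Each string is two copies of the previous one concatenated.
One more doubling of jLjLjLjLjLjLjLjL gives the answer.

jLjLjLjLjLjLjLjLjLjLjLjLjLjLjLjL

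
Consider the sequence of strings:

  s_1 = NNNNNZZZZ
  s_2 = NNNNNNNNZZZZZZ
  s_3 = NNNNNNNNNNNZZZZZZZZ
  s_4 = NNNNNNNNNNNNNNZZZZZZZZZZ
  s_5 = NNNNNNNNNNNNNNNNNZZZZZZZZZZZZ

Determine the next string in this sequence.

The n-th term is 3n-1 N's then 2n Z's, where the shown terms are n = 2, 3, 4, 5, 6.
At n = 7 the blocks have lengths 20, 14.

NNNNNNNNNNNNNNNNNNNNZZZZZZZZZZZZZZ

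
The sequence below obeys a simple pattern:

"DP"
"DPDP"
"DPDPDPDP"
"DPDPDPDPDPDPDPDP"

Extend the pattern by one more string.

DPDPDPDPDPDPDPDPDPDPDPDPDPDPDPDP

s(k+1) = s(k)·s(k) — each term doubles the last.
So the next term is two copies of DPDPDPDPDPDPDPDP.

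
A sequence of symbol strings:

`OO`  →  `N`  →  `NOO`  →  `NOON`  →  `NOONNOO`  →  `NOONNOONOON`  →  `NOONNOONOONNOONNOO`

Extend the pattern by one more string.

Each term (from the third on) is the previous term followed by the one before it: term 3 = N·OO = NOO.
The next term joins NOONNOONOONNOONNOO and NOONNOONOON.

NOONNOONOONNOONNOONOONNOONOON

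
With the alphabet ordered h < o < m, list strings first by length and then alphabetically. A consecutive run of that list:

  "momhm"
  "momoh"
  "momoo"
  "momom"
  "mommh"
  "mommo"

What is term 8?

Continuing the enumeration 2 steps past mommo: mommo → mommm → (answer).

mmhhh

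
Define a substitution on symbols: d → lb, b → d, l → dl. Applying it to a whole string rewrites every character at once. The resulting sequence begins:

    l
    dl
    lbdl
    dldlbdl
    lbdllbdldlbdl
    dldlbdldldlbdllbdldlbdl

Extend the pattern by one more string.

Applying the rule to each of the 23 symbols of dldlbdldldlbdllbdldlbdl gives the pieces lb dl lb dl d lb dl lb dl lb dl d lb dl dl d lb dl lb dl d lb dl, which concatenate to the answer.

lbdllbdldlbdllbdllbdldlbdldldlbdllbdldlbdl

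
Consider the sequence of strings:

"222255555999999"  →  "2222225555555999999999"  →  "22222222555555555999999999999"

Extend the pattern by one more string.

Term n consists of 2n 2's, followed by 2n+1 5's, followed by 3n 9's, where the shown terms are n = 2, 3, 4.
At n = 5 the blocks have lengths 10, 11, 15.

222222222255555555555999999999999999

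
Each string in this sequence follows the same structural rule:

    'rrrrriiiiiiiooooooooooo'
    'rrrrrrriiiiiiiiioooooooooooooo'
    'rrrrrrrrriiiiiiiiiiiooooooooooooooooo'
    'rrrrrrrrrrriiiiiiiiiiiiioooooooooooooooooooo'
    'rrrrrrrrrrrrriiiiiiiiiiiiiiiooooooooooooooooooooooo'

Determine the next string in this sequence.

Reading off run lengths: r runs 5, 7, 9, 11, 13; i runs 7, 9, 11, 13, 15; o runs 11, 14, 17, 20, 23 — each is linear in n, where the shown terms are n = 3, 4, 5, 6, 7.
Setting n = 8 gives 15, 17, 26 characters in each block.

rrrrrrrrrrrrrrriiiiiiiiiiiiiiiiioooooooooooooooooooooooooo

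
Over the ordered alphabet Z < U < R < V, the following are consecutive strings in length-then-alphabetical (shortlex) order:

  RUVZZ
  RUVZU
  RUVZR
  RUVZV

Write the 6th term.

Advancing 2 positions from RUVZV through RUVZV → RUVUZ reaches term 6.

RUVUU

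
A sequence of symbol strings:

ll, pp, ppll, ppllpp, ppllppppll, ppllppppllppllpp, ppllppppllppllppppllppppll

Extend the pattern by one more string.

ppllppppllppllppppllppppllppllppppllppllpp

Each term (from the third on) is the previous term followed by the one before it: term 3 = pp·ll = ppll.
Continuing: ppllppppllppllppppllppppll · ppllppppllppllpp gives term 8.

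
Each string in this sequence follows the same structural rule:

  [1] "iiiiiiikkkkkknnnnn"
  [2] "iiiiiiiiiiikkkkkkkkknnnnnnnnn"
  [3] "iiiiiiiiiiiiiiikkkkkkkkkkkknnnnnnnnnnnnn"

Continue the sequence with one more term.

The n-th term is 4n+3 i's then 3n+3 k's then 4n+1 n's (n = 1, 2, …).
For the next term, n = 4, so the run lengths are 19, 15, 17.

iiiiiiiiiiiiiiiiiiikkkkkkkkkkkkkkknnnnnnnnnnnnnnnnn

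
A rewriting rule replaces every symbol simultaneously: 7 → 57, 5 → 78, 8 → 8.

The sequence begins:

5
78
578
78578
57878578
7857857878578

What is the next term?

φ(7857857878578) expands symbol-by-symbol to 57 8 78 57 8 78 57 8 57 8 78 57 8; joining the 13 pieces gives the next term.

578785787857857878578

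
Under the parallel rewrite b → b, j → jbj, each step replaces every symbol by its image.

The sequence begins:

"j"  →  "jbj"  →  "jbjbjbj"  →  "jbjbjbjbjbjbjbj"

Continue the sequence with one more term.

Applying the rule to each of the 15 symbols of jbjbjbjbjbjbjbj gives the pieces jbj b jbj b jbj b jbj b jbj b jbj b jbj b jbj, which concatenate to the answer.

jbjbjbjbjbjbjbjbjbjbjbjbjbjbjbj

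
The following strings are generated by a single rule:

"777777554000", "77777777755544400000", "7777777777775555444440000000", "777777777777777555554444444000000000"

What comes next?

77777777777777777755555544444444400000000000

The n-th term is 3n+3 7's then n+1 5's then 2n-1 4's then 2n+1 0's (n = 1, 2, …).
Setting n = 5 gives 18, 6, 9, 11 characters in each block.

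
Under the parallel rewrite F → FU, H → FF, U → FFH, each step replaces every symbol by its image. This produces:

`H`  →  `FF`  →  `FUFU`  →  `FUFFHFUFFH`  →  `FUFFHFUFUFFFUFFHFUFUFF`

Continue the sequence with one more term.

Rewriting the 22 symbols of FUFFHFUFUFFFUFFHFUFUFF one by one yields FU FFH FU FU FF FU FFH FU FFH FU FU FU FFH FU FU FF FU FFH FU FFH FU FU; concatenated:

FUFFHFUFUFFFUFFHFUFFHFUFUFUFFHFUFUFFFUFFHFUFFHFUFU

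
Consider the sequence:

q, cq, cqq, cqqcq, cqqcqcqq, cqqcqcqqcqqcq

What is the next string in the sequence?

cqqcqcqqcqqcqcqqcqcqq

This is a Fibonacci-style word recurrence s(k) = s(k−1)·s(k−2): e.g. cq·q = cqq.
So term 7 is cqqcqcqqcqqcq·cqqcqcqq.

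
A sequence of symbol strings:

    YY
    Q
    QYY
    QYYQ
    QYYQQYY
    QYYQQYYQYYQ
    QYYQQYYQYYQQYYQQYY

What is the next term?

QYYQQYYQYYQQYYQQYYQYYQQYYQYYQ

This is a Fibonacci-style word recurrence s(k) = s(k−1)·s(k−2): e.g. Q·YY = QYY.
The next term joins QYYQQYYQYYQQYYQQYY and QYYQQYYQYYQ.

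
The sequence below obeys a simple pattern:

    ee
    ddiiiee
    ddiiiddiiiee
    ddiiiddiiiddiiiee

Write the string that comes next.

Every step adds ddiii at the front: s(k+1) = ddiii·s(k).
One more step from ddiiiddiiiddiiiee gives the answer.

ddiiiddiiiddiiiddiiiee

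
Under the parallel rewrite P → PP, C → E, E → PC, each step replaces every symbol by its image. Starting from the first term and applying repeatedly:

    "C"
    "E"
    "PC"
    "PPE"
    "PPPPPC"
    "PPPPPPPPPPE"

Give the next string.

PPPPPPPPPPPPPPPPPPPPPC

Expanding PPPPPPPPPPE: P→PP, P→PP, P→PP, P→PP, P→PP, P→PP, P→PP, P→PP, P→PP, P→PP, E→PC. Concatenated: PP PP PP PP PP PP PP PP PP PP PC.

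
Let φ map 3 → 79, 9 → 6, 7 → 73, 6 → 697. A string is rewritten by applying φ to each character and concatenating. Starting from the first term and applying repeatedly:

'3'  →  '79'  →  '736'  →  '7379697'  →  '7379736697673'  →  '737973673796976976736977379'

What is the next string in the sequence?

73797367379697737973669767369767369773796976737379736

φ(737973673796976976736977379) expands symbol-by-symbol to 73 79 73 6 73 79 697 73 79 73 6 697 6 73 697 6 73 697 73 79 697 6 73 73 79 73 6; joining the 27 pieces gives the next term.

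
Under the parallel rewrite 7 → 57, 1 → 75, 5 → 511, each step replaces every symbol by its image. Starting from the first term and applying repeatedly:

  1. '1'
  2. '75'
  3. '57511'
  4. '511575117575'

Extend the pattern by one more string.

51175755115751175755751157511

Apply φ to 511575117575 symbol by symbol: 5→511, 1→75, 1→75, 5→511, 7→57, 5→511, 1→75, 1→75, 7→57, 5→511, 7→57, 5→511; joined: 511 75 75 511 57 511 75 75 57 511 57 511.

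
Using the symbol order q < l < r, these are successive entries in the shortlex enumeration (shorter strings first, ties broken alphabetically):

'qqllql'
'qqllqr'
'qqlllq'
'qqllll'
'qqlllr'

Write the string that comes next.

qqllrq

Find the rightmost character of qqlllr below r, bump it to the next letter, and reset everything to its right to q.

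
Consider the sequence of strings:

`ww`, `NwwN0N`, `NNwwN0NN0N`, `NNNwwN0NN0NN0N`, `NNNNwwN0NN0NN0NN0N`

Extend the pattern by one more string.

Each term wraps the previous one in N on the left and N0N on the right.
Applying this once more to NNNNwwN0NN0NN0NN0N:

NNNNNwwN0NN0NN0NN0NN0N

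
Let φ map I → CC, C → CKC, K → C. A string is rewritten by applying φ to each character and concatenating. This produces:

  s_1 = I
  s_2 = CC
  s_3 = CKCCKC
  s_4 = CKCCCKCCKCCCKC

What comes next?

Rewriting the 14 symbols of CKCCCKCCKCCCKC one by one yields CKC C CKC CKC CKC C CKC CKC C CKC CKC CKC C CKC; concatenated:

CKCCCKCCKCCKCCCKCCKCCCKCCKCCKCCCKC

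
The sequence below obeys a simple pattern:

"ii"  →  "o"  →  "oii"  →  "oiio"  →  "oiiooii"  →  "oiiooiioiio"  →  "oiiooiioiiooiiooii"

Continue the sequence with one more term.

Each term (from the third on) is the previous term followed by the one before it: term 3 = o·ii = oii.
So term 8 is oiiooiioiiooiiooii·oiiooiioiio.

oiiooiioiiooiiooiioiiooiioiio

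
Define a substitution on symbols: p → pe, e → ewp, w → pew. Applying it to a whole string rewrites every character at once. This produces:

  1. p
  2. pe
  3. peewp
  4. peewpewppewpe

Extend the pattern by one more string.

φ(peewpewppewpe) expands symbol-by-symbol to pe ewp ewp pew pe ewp pew pe pe ewp pew pe ewp; joining the 13 pieces gives the next term.

peewpewppewpeewppewpepeewppewpeewp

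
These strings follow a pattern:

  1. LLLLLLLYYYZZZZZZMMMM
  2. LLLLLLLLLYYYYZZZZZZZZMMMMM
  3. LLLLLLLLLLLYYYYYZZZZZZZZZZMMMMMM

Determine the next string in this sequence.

LLLLLLLLLLLLLYYYYYYZZZZZZZZZZZZMMMMMMM

The n-th term is 2n+1 L's then n Y's then 2n Z's then n+1 M's, where the shown terms are n = 3, 4, 5.
Setting n = 6 gives 13, 6, 12, 7 characters in each block.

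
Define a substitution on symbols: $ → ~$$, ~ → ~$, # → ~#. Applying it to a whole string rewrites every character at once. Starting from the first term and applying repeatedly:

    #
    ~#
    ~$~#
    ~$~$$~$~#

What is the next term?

Expanding ~$~$$~$~#: ~→~$, $→~$$, ~→~$, $→~$$, $→~$$, ~→~$, $→~$$, ~→~$, #→~#. Concatenated: ~$ ~$$ ~$ ~$$ ~$$ ~$ ~$$ ~$ ~#.

~$~$$~$~$$~$$~$~$$~$~#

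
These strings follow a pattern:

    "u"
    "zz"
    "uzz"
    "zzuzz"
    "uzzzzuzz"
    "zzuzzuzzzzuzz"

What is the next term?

uzzzzuzzzzuzzuzzzzuzz

This is a Fibonacci-style word recurrence s(k) = s(k−2)·s(k−1): e.g. u·zz = uzz.
Continuing: uzzzzuzz · zzuzzuzzzzuzz gives term 7.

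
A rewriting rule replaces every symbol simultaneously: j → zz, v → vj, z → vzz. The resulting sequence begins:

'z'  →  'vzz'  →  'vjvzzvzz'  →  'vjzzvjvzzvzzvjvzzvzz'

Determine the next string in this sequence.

Applying the rule to each of the 20 symbols of vjzzvjvzzvzzvjvzzvzz gives the pieces vj zz vzz vzz vj zz vj vzz vzz vj vzz vzz vj zz vj vzz vzz vj vzz vzz, which concatenate to the answer.

vjzzvzzvzzvjzzvjvzzvzzvjvzzvzzvjzzvjvzzvzzvjvzzvzz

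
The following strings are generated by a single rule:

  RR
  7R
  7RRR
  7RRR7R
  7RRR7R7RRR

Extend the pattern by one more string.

7RRR7R7RRR7RRR7R

Each term (from the third on) is the previous term followed by the one before it: term 3 = 7R·RR = 7RRR.
So term 6 is 7RRR7R7RRR·7RRR7R.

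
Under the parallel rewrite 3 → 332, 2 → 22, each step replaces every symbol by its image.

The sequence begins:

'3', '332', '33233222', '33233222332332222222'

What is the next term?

332332223323322222223323322233233222222222222222

Applying the rule to each of the 20 symbols of 33233222332332222222 gives the pieces 332 332 22 332 332 22 22 22 332 332 22 332 332 22 22 22 22 22 22 22, which concatenate to the answer.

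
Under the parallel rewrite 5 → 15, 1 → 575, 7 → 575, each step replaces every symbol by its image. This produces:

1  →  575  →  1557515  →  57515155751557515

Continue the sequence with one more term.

15575155751557515155751557515155751557515

φ(57515155751557515) expands symbol-by-symbol to 15 575 15 575 15 575 15 15 575 15 575 15 15 575 15 575 15; joining the 17 pieces gives the next term.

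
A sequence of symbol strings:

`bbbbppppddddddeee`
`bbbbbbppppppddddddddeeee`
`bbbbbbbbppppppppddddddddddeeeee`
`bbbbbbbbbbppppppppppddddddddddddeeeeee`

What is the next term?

bbbbbbbbbbbbppppppppppppddddddddddddddeeeeeee

Reading off run lengths: b runs 4, 6, 8, 10; p runs 4, 6, 8, 10; d runs 6, 8, 10, 12; e runs 3, 4, 5, 6 — each is linear in n, where the shown terms are n = 2, 3, 4, 5.
At n = 6 the blocks have lengths 12, 12, 14, 7.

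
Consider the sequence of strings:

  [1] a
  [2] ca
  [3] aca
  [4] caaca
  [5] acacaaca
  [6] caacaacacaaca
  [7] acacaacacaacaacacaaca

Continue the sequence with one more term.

caacaacacaacaacacaacacaacaacacaaca

This is a Fibonacci-style word recurrence s(k) = s(k−2)·s(k−1): e.g. a·ca = aca.
The next term joins caacaacacaaca and acacaacacaacaacacaaca.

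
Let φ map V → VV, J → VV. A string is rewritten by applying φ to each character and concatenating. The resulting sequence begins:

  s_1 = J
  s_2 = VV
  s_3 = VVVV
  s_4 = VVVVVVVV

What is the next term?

Expanding VVVVVVVV: V→VV, V→VV, V→VV, V→VV, V→VV, V→VV, V→VV, V→VV. Concatenated: VV VV VV VV VV VV VV VV.

VVVVVVVVVVVVVVVV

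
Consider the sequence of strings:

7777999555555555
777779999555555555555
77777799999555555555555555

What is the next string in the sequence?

7777777999999555555555555555555

Term n consists of n+1 7's, followed by n 9's, followed by 3n 5's, where the shown terms are n = 3, 4, 5.
For the next term, n = 6, so the run lengths are 7, 6, 18.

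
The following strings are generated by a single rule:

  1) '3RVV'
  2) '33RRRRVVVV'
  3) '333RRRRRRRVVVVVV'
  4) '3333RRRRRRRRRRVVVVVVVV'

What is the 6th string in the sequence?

Each string has the form 3^{n} R^{3n-2} V^{2n} (n = 1, 2, …).
For term 6, n = 6, so the run lengths are 6, 16, 12.

333333RRRRRRRRRRRRRRRRVVVVVVVVVVVV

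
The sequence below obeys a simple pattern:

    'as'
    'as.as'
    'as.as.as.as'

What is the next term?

Every step duplicates the string with '.' between the halves.
Doubling as.as.as.as with '.' between the halves:

as.as.as.as.as.as.as.as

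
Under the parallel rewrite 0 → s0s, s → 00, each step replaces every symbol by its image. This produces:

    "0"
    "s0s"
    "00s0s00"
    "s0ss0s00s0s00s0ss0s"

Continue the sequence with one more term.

00s0s0000s0s00s0ss0s00s0s00s0ss0s00s0s0000s0s00

Replace each of the 19 characters of s0ss0s00s0s00s0ss0s in place — 00 s0s 00 00 s0s 00 s0s s0s 00 s0s 00 s0s s0s 00 s0s 00 00 s0s 00 — and concatenate.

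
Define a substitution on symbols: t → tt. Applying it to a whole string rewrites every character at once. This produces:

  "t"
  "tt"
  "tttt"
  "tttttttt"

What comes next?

Rewriting each symbol of tttttttt: t→tt, t→tt, t→tt, t→tt, t→tt, t→tt, t→tt, t→tt, which concatenates to tt tt tt tt tt tt tt tt.

tttttttttttttttt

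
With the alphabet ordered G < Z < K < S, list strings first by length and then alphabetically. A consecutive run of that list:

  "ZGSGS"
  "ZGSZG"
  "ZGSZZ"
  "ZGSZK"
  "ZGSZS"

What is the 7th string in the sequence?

Continuing the enumeration 2 steps past ZGSZS: ZGSZS → ZGSKG → (answer).

ZGSKZ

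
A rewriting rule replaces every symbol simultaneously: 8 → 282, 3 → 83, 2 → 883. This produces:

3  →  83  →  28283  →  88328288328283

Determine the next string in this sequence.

Replace each of the 14 characters of 88328288328283 in place — 282 282 83 883 282 883 282 282 83 883 282 883 282 83 — and concatenate.

282282838832828832822828388328288328283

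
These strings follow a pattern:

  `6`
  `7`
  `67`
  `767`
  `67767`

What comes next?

76767767

Each term (from the third on) is the two preceding terms concatenated in order: term 3 = 6·7 = 67.
The next term joins 767 and 67767.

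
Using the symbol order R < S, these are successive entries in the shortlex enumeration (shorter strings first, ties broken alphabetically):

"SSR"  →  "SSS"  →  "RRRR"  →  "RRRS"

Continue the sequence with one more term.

The successor of RRRS increments the rightmost position that isn't already S and resets every position after it to R.

RRSR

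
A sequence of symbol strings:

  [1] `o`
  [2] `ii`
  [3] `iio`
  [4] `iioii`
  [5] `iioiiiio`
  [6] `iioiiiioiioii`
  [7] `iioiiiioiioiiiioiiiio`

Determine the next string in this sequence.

From term 3 onward, concatenate the last term with the second-to-last: ii·o = iio, iio·ii = iioii, …
So term 8 is iioiiiioiioiiiioiiiio·iioiiiioiioii.

iioiiiioiioiiiioiiiioiioiiiioiioii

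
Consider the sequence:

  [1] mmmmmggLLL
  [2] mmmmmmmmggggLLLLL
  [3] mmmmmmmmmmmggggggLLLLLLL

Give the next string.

Reading off run lengths: m runs 5, 8, 11; g runs 2, 4, 6; L runs 3, 5, 7 — each is linear in n (n = 1, 2, …).
For the next term, n = 4, so the run lengths are 14, 8, 9.

mmmmmmmmmmmmmmggggggggLLLLLLLLL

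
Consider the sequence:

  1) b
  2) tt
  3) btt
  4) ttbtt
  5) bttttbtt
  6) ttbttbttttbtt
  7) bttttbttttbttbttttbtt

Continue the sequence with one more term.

ttbttbttttbttbttttbttttbttbttttbtt

Each term (from the third on) is the two preceding terms concatenated in order: term 3 = b·tt = btt.
The next term joins ttbttbttttbtt and bttttbttttbttbttttbtt.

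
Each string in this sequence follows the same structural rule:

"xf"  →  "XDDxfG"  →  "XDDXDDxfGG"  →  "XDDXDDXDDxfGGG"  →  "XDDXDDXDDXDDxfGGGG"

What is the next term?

Each term wraps the previous one in XDD on the left and G on the right.
Applying this once more to XDDXDDXDDXDDxfGGGG:

XDDXDDXDDXDDXDDxfGGGGG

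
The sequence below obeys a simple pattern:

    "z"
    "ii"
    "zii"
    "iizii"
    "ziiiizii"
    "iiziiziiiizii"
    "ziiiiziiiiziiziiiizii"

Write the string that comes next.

From term 3 onward, concatenate the second-to-last term with the last: z·ii = zii, ii·zii = iizii, …
The next term joins iiziiziiiizii and ziiiiziiiiziiziiiizii.

iiziiziiiiziiziiiiziiiiziiziiiizii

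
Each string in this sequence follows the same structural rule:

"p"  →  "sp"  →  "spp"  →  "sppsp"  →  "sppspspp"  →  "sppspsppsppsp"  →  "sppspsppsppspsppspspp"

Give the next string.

sppspsppsppspsppspsppsppspsppsppsp

This is a Fibonacci-style word recurrence s(k) = s(k−1)·s(k−2): e.g. sp·p = spp.
Continuing: sppspsppsppspsppspspp · sppspsppsppsp gives term 8.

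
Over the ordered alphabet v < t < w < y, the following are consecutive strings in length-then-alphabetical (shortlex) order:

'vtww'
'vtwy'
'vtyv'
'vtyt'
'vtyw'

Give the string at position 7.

Stepping forward 2 times from vtyw: vtyw → vtyy, then the target.

vwvv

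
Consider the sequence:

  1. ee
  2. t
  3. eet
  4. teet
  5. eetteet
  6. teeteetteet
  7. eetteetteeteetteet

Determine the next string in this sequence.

teeteetteeteetteetteeteetteet

Each term (from the third on) is the two preceding terms concatenated in order: term 3 = ee·t = eet.
The next term joins teeteetteet and eetteetteeteetteet.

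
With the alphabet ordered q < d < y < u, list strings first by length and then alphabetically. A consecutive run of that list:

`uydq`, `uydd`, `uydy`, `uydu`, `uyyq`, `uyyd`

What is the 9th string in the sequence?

Advancing 3 positions from uyyd through uyyd → uyyy → uyyu reaches term 9.

uyuq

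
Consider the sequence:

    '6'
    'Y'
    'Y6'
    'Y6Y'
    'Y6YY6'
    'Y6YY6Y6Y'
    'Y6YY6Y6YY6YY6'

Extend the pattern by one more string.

Y6YY6Y6YY6YY6Y6YY6Y6Y

Each term (from the third on) is the previous term followed by the one before it: term 3 = Y·6 = Y6.
So term 8 is Y6YY6Y6YY6YY6·Y6YY6Y6Y.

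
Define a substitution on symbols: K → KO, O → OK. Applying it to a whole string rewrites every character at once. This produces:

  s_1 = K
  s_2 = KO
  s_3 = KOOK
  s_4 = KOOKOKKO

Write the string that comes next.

Apply φ to KOOKOKKO symbol by symbol: K→KO, O→OK, O→OK, K→KO, O→OK, K→KO, K→KO, O→OK; joined: KO OK OK KO OK KO KO OK.

KOOKOKKOOKKOKOOK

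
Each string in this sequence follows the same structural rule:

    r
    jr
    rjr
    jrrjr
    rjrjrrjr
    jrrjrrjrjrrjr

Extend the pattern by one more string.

rjrjrrjrjrrjrrjrjrrjr

Each term (from the third on) is the two preceding terms concatenated in order: term 3 = r·jr = rjr.
The next term joins rjrjrrjr and jrrjrrjrjrrjr.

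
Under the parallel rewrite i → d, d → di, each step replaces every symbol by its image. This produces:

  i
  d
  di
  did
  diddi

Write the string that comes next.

Apply φ to diddi symbol by symbol: d→di, i→d, d→di, d→di, i→d; joined: di d di di d.

diddidid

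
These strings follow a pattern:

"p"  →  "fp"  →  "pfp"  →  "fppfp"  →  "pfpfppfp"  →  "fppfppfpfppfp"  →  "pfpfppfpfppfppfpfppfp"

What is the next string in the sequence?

Each term (from the third on) is the two preceding terms concatenated in order: term 3 = p·fp = pfp.
The next term joins fppfppfpfppfp and pfpfppfpfppfppfpfppfp.

fppfppfpfppfppfpfppfpfppfppfpfppfp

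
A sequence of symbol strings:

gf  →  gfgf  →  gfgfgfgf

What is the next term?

s(k+1) = s(k)·s(k) — each term doubles the last.
Doubling gfgfgfgf:

gfgfgfgfgfgfgfgf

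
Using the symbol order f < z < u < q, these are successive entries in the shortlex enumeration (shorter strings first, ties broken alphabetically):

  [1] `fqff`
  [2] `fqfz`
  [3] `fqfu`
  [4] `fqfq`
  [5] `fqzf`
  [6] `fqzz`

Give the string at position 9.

Stepping forward 3 times from fqzz: fqzz → fqzu → fqzq, then the target.

fquf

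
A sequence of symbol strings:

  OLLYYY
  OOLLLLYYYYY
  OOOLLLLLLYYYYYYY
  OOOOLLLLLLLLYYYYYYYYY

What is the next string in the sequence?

Term n consists of n O's, followed by 2n L's, followed by 2n+1 Y's (n = 1, 2, …).
For the next term, n = 5, so the run lengths are 5, 10, 11.

OOOOOLLLLLLLLLLYYYYYYYYYYY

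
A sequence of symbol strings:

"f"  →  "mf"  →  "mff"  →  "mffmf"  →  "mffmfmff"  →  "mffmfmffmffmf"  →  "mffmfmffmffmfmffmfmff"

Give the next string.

From term 3 onward, concatenate the last term with the second-to-last: mf·f = mff, mff·mf = mffmf, …
The next term joins mffmfmffmffmfmffmfmff and mffmfmffmffmf.

mffmfmffmffmfmffmfmffmffmfmffmffmf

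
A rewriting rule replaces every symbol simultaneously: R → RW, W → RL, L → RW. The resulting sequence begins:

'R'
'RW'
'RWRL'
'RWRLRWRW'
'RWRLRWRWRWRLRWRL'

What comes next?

Rewriting the 16 symbols of RWRLRWRWRWRLRWRL one by one yields RW RL RW RW RW RL RW RL RW RL RW RW RW RL RW RW; concatenated:

RWRLRWRWRWRLRWRLRWRLRWRWRWRLRWRW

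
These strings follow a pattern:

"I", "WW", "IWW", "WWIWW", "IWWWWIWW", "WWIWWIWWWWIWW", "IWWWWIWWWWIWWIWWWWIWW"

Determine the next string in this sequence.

WWIWWIWWWWIWWIWWWWIWWWWIWWIWWWWIWW

From term 3 onward, concatenate the second-to-last term with the last: I·WW = IWW, WW·IWW = WWIWW, …
The next term joins WWIWWIWWWWIWW and IWWWWIWWWWIWWIWWWWIWW.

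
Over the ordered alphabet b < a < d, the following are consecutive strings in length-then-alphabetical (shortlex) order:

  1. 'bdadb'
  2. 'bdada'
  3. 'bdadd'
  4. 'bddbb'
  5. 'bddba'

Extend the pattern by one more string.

The successor of bddba increments the rightmost position that isn't already d and resets every position after it to b.

bddbd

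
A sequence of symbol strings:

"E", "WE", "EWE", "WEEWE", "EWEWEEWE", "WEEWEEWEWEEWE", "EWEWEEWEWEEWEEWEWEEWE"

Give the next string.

Each term (from the third on) is the two preceding terms concatenated in order: term 3 = E·WE = EWE.
So term 8 is WEEWEEWEWEEWE·EWEWEEWEWEEWEEWEWEEWE.

WEEWEEWEWEEWEEWEWEEWEWEEWEEWEWEEWE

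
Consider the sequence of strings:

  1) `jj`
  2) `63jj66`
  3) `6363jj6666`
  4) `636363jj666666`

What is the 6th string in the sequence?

6363636363jj6666666666

s(k+1) = 63·s(k)·66, so each term gains 63 as a prefix and 66 as a suffix.
From 636363jj666666, 2 further steps: 636363jj666666 → 63636363jj66666666 → (answer).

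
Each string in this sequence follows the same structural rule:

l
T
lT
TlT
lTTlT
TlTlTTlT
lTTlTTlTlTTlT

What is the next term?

TlTlTTlTlTTlTTlTlTTlT

From term 3 onward, concatenate the second-to-last term with the last: l·T = lT, T·lT = TlT, …
Continuing: TlTlTTlT · lTTlTTlTlTTlT gives term 8.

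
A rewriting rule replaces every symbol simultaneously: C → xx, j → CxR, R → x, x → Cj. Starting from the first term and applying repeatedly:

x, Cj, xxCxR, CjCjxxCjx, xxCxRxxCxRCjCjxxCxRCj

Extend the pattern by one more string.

Replace each of the 21 characters of xxCxRxxCxRCjCjxxCxRCj in place — Cj Cj xx Cj x Cj Cj xx Cj x xx CxR xx CxR Cj Cj xx Cj x xx CxR — and concatenate.

CjCjxxCjxCjCjxxCjxxxCxRxxCxRCjCjxxCjxxxCxR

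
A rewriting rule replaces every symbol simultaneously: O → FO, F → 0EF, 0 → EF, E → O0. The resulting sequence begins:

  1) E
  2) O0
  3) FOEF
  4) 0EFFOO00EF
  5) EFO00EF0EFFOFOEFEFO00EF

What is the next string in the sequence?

O00EFFOEFEFO00EFEFO00EF0EFFO0EFFOO00EFO00EFFOEFEFO00EF

Applying the rule to each of the 23 symbols of EFO00EF0EFFOFOEFEFO00EF gives the pieces O0 0EF FO EF EF O0 0EF EF O0 0EF 0EF FO 0EF FO O0 0EF O0 0EF FO EF EF O0 0EF, which concatenate to the answer.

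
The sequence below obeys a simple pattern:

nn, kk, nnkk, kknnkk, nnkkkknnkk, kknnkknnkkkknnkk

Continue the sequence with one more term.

nnkkkknnkkkknnkknnkkkknnkk

This is a Fibonacci-style word recurrence s(k) = s(k−2)·s(k−1): e.g. nn·kk = nnkk.
The next term joins nnkkkknnkk and kknnkknnkkkknnkk.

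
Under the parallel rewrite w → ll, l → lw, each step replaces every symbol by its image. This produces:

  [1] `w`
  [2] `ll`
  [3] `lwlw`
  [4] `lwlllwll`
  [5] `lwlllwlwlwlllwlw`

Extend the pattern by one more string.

lwlllwlwlwlllwlllwlllwlwlwlllwll

Replace each of the 16 characters of lwlllwlwlwlllwlw in place — lw ll lw lw lw ll lw ll lw ll lw lw lw ll lw ll — and concatenate.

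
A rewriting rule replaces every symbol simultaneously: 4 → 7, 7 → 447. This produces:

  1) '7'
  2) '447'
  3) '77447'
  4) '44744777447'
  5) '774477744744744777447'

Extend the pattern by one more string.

4474477744744744777447774477744744744777447

Replace each of the 21 characters of 774477744744744777447 in place — 447 447 7 7 447 447 447 7 7 447 7 7 447 7 7 447 447 447 7 7 447 — and concatenate.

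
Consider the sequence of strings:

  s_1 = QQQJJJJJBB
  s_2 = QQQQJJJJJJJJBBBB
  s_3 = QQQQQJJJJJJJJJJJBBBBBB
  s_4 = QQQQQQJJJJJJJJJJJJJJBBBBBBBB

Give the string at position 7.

QQQQQQQQQJJJJJJJJJJJJJJJJJJJJJJJBBBBBBBBBBBBBB

The n-th term is n+2 Q's then 3n+2 J's then 2n B's (n = 1, 2, …).
At n = 7 the blocks have lengths 9, 23, 14.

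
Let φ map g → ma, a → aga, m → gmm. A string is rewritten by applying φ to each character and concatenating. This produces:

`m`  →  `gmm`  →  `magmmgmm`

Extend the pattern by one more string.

gmmagamagmmgmmmagmmgmm

Rewriting each symbol of magmmgmm: m→gmm, a→aga, g→ma, m→gmm, m→gmm, g→ma, m→gmm, m→gmm, which concatenates to gmm aga ma gmm gmm ma gmm gmm.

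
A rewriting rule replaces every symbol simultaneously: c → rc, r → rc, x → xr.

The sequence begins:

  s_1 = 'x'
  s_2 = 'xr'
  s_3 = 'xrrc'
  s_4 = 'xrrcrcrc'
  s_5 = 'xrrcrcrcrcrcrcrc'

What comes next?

φ(xrrcrcrcrcrcrcrc) expands symbol-by-symbol to xr rc rc rc rc rc rc rc rc rc rc rc rc rc rc rc; joining the 16 pieces gives the next term.

xrrcrcrcrcrcrcrcrcrcrcrcrcrcrcrc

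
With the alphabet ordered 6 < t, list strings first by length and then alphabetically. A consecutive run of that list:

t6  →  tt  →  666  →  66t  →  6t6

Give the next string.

The successor of 6t6 increments the rightmost position that isn't already t and resets every position after it to 6.

6tt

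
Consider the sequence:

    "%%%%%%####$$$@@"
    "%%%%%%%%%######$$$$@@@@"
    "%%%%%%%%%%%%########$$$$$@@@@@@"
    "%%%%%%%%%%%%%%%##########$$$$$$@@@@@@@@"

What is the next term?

%%%%%%%%%%%%%%%%%%############$$$$$$$@@@@@@@@@@

Each string has the form %^{3n+3} #^{2n+2} $^{n+2} @^{2n} (n = 1, 2, …).
Setting n = 5 gives 18, 12, 7, 10 characters in each block.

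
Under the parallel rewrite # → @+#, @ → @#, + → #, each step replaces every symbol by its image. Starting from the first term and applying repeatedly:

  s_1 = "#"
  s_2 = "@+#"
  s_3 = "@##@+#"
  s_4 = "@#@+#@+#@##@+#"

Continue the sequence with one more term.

@#@+#@##@+#@##@+#@#@+#@+#@##@+#

Applying the rule to each of the 14 symbols of @#@+#@+#@##@+# gives the pieces @# @+# @# # @+# @# # @+# @# @+# @+# @# # @+#, which concatenate to the answer.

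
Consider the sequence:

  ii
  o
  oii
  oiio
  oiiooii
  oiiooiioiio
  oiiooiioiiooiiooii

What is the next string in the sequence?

Each term (from the third on) is the previous term followed by the one before it: term 3 = o·ii = oii.
The next term joins oiiooiioiiooiiooii and oiiooiioiio.

oiiooiioiiooiiooiioiiooiioiio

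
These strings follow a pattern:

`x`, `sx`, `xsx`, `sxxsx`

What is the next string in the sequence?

From term 3 onward, concatenate the second-to-last term with the last: x·sx = xsx, sx·xsx = sxxsx, …
So term 5 is xsx·sxxsx.

xsxsxxsx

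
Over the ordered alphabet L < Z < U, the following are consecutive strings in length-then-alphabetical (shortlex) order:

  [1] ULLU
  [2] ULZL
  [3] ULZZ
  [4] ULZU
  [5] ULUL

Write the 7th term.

Advancing 2 positions from ULUL through ULUL → ULUZ reaches term 7.

ULUU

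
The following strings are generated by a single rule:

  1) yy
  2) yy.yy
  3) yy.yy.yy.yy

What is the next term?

yy.yy.yy.yy.yy.yy.yy.yy

s(k+1) = s(k)·.·s(k) — each term doubles the last with '.' between the halves.
One more doubling of yy.yy.yy.yy gives the answer.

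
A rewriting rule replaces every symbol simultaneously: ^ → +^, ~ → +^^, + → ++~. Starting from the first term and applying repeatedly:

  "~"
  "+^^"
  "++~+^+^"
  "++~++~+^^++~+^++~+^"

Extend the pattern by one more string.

Replace each of the 19 characters of ++~++~+^^++~+^++~+^ in place — ++~ ++~ +^^ ++~ ++~ +^^ ++~ +^ +^ ++~ ++~ +^^ ++~ +^ ++~ ++~ +^^ ++~ +^ — and concatenate.

++~++~+^^++~++~+^^++~+^+^++~++~+^^++~+^++~++~+^^++~+^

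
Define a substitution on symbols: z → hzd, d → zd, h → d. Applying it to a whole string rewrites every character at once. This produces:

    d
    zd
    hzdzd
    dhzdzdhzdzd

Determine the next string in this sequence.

zddhzdzdhzdzddhzdzdhzdzd

Rewriting each symbol of dhzdzdhzdzd: d→zd, h→d, z→hzd, d→zd, z→hzd, d→zd, h→d, z→hzd, d→zd, z→hzd, d→zd, which concatenates to zd d hzd zd hzd zd d hzd zd hzd zd.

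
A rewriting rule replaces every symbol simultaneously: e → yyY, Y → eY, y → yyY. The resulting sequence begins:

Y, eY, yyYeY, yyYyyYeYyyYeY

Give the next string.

φ(yyYyyYeYyyYeY) expands symbol-by-symbol to yyY yyY eY yyY yyY eY yyY eY yyY yyY eY yyY eY; joining the 13 pieces gives the next term.

yyYyyYeYyyYyyYeYyyYeYyyYyyYeYyyYeY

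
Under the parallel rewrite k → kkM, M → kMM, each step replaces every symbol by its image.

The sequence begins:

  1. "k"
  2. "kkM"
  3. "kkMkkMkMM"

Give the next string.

Apply φ to kkMkkMkMM symbol by symbol: k→kkM, k→kkM, M→kMM, k→kkM, k→kkM, M→kMM, k→kkM, M→kMM, M→kMM; joined: kkM kkM kMM kkM kkM kMM kkM kMM kMM.

kkMkkMkMMkkMkkMkMMkkMkMMkMM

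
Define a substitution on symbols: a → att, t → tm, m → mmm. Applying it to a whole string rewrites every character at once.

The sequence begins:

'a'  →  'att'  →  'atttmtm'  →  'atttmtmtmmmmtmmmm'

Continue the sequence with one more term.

Replace each of the 17 characters of atttmtmtmmmmtmmmm in place — att tm tm tm mmm tm mmm tm mmm mmm mmm mmm tm mmm mmm mmm mmm — and concatenate.

atttmtmtmmmmtmmmmtmmmmmmmmmmmmmtmmmmmmmmmmmmm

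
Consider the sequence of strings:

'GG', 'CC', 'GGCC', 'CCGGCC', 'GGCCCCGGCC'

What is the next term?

CCGGCCGGCCCCGGCC

This is a Fibonacci-style word recurrence s(k) = s(k−2)·s(k−1): e.g. GG·CC = GGCC.
Continuing: CCGGCC · GGCCCCGGCC gives term 6.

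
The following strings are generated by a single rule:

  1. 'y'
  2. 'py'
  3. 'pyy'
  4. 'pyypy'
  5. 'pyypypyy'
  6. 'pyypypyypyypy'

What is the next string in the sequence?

This is a Fibonacci-style word recurrence s(k) = s(k−1)·s(k−2): e.g. py·y = pyy.
Continuing: pyypypyypyypy · pyypypyy gives term 7.

pyypypyypyypypyypypyy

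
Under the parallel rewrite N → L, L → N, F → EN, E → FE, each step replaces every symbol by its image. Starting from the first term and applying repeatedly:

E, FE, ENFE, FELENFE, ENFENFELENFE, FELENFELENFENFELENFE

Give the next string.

φ(FELENFELENFENFELENFE) expands symbol-by-symbol to EN FE N FE L EN FE N FE L EN FE L EN FE N FE L EN FE; joining the 20 pieces gives the next term.

ENFENFELENFENFELENFELENFENFELENFE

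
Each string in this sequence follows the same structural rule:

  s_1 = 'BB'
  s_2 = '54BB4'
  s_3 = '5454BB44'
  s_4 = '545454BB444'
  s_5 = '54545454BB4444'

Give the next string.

Every step adds 54 to the front and 4 to the end of the previous string.
Applying this once more to 54545454BB4444:

5454545454BB44444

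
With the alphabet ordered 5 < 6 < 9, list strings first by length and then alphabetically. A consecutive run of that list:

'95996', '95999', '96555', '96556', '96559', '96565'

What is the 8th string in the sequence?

96569

Advancing 2 positions from 96565 through 96565 → 96566 reaches term 8.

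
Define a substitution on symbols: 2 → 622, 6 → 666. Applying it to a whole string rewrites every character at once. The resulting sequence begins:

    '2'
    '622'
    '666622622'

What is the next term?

666666666666622622666622622

Rewriting each symbol of 666622622: 6→666, 6→666, 6→666, 6→666, 2→622, 2→622, 6→666, 2→622, 2→622, which concatenates to 666 666 666 666 622 622 666 622 622.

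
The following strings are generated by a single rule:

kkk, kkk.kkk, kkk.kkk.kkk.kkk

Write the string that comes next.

Every step duplicates the string with '.' between the halves.
So the next term is two copies of kkk.kkk.kkk.kkk with '.' between the halves.

kkk.kkk.kkk.kkk.kkk.kkk.kkk.kkk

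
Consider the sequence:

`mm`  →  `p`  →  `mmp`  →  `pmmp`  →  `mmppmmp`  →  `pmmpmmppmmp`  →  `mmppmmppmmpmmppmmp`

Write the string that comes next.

This is a Fibonacci-style word recurrence s(k) = s(k−2)·s(k−1): e.g. mm·p = mmp.
The next term joins pmmpmmppmmp and mmppmmppmmpmmppmmp.

pmmpmmppmmpmmppmmppmmpmmppmmp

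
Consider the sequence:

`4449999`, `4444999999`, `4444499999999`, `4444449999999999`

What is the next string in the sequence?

4444444999999999999

Each string has the form 4^{n+1} 9^{2n}, where the shown terms are n = 2, 3, 4, 5.
Setting n = 6 gives 7, 12 characters in each block.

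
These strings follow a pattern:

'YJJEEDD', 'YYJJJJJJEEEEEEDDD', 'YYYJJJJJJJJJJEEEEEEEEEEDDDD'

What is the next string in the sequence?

YYYYJJJJJJJJJJJJJJEEEEEEEEEEEEEEDDDDD

The n-th term is n Y's then 4n-2 J's then 4n-2 E's then n+1 D's (n = 1, 2, …).
At n = 4 the blocks have lengths 4, 14, 14, 5.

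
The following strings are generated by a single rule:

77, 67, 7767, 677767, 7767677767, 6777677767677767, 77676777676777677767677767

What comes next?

677767776767776777676777676777677767677767

This is a Fibonacci-style word recurrence s(k) = s(k−2)·s(k−1): e.g. 77·67 = 7767.
Continuing: 6777677767677767 · 77676777676777677767677767 gives term 8.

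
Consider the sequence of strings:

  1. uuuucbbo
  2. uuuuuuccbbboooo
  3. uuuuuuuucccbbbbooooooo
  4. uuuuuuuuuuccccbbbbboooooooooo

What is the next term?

Each string has the form u^{2n+2} c^{n} b^{n+1} o^{3n-2} (n = 1, 2, …).
For the next term, n = 5, so the run lengths are 12, 5, 6, 13.

uuuuuuuuuuuucccccbbbbbbooooooooooooo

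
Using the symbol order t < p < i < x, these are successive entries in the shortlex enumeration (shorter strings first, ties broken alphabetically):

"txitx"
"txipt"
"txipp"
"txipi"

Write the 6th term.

Continuing the enumeration 2 steps past txipi: txipi → txipx → (answer).

txiit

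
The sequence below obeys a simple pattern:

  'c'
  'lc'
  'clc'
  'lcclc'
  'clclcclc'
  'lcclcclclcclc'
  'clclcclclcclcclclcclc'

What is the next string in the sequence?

From term 3 onward, concatenate the second-to-last term with the last: c·lc = clc, lc·clc = lcclc, …
Continuing: lcclcclclcclc · clclcclclcclcclclcclc gives term 8.

lcclcclclcclcclclcclclcclcclclcclc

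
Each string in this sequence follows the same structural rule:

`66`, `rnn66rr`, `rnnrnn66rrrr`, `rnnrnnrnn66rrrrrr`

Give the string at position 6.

Every step adds rnn to the front and rr to the end of the previous string.
From rnnrnnrnn66rrrrrr, 2 further steps: rnnrnnrnn66rrrrrr → rnnrnnrnnrnn66rrrrrrrr → (answer).

rnnrnnrnnrnnrnn66rrrrrrrrrr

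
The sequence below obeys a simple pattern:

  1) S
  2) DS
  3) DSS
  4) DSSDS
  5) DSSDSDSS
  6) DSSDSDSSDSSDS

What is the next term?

This is a Fibonacci-style word recurrence s(k) = s(k−1)·s(k−2): e.g. DS·S = DSS.
Continuing: DSSDSDSSDSSDS · DSSDSDSS gives term 7.

DSSDSDSSDSSDSDSSDSDSS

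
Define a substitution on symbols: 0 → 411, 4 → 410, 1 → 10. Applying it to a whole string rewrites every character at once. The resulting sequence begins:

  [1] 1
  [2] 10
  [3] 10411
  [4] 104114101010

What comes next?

104114101010410104111041110411

Expanding 104114101010: 1→10, 0→411, 4→410, 1→10, 1→10, 4→410, 1→10, 0→411, 1→10, 0→411, 1→10, 0→411. Concatenated: 10 411 410 10 10 410 10 411 10 411 10 411.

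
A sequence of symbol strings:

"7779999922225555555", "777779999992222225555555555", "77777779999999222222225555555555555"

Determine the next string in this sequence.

Term n consists of 2n-1 7's, followed by n+3 9's, followed by 2n 2's, followed by 3n+1 5's, where the shown terms are n = 2, 3, 4.
For the next term, n = 5, so the run lengths are 9, 8, 10, 16.

7777777779999999922222222225555555555555555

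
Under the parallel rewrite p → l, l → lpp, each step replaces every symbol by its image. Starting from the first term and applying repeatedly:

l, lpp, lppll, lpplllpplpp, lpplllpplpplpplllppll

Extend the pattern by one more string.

lpplllpplpplpplllpplllpplllpplpplpplllpplpp

Replace each of the 21 characters of lpplllpplpplpplllppll in place — lpp l l lpp lpp lpp l l lpp l l lpp l l lpp lpp lpp l l lpp lpp — and concatenate.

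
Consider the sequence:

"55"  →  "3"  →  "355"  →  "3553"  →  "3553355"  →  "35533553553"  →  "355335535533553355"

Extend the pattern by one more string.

35533553553355335535533553553

Each term (from the third on) is the previous term followed by the one before it: term 3 = 3·55 = 355.
Continuing: 355335535533553355 · 35533553553 gives term 8.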